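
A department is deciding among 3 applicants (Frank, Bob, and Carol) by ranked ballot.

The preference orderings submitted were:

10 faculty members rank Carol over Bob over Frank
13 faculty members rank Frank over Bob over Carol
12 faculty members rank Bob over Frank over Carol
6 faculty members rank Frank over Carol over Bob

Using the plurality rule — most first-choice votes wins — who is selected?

Frank

First-place vote totals:
  Frank: 19
  Bob: 12
  Carol: 10
Frank has the most first-place votes.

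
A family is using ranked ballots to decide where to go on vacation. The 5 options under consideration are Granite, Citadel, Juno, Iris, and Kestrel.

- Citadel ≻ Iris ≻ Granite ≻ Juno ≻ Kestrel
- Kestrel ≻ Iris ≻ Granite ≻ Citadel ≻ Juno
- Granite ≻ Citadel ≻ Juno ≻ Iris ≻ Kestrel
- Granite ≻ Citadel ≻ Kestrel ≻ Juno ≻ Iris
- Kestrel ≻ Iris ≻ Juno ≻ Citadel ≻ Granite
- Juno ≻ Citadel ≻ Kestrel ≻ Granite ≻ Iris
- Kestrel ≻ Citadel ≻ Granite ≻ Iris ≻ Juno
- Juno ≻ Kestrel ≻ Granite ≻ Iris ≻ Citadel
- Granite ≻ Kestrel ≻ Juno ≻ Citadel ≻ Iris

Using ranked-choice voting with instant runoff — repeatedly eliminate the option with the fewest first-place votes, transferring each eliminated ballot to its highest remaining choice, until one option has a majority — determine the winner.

Round 1: Granite 3, Kestrel 3, Juno 2, Citadel 1, Iris 0. Iris has the fewest and is eliminated.
Round 2: Granite 3, Kestrel 3, Juno 2, Citadel 1. Citadel has the fewest and is eliminated.
Round 3: Granite 4, Kestrel 3, Juno 2. Juno has the fewest and is eliminated.
Round 4: Kestrel 5, Granite 4. Kestrel has a majority.

Kestrel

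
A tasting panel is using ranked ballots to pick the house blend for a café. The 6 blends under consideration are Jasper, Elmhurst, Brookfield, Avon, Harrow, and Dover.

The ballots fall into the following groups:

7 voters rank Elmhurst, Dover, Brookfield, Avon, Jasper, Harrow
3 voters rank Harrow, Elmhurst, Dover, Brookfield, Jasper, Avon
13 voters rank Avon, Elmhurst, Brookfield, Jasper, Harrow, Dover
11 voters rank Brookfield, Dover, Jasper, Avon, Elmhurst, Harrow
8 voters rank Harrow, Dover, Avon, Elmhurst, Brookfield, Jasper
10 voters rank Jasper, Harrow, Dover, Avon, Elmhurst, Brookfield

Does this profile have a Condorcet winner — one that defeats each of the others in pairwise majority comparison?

Head-to-head results (52 voters total):
Jasper vs Elmhurst: Elmhurst wins 31–21.
Jasper vs Brookfield: Brookfield wins 42–10.
Jasper vs Avon: Avon wins 28–24.
Jasper vs Harrow: Jasper wins 41–11.
Jasper vs Dover: Dover wins 29–23.
Elmhurst vs Brookfield: Elmhurst wins 41–11.
Elmhurst vs Avon: Avon wins 42–10.
Elmhurst vs Harrow: Elmhurst wins 31–21.
Elmhurst vs Dover: Dover wins 29–23.
Brookfield vs Avon: Avon wins 31–21.
Brookfield vs Harrow: Brookfield wins 31–21.
Brookfield vs Dover: Dover wins 28–24.
Avon vs Harrow: Avon wins 31–21.
Avon vs Dover: Dover wins 39–13.
Harrow vs Dover: Harrow wins 34–18.
No candidate beats all others: Jasper beats Harrow beats Dover beats Jasper, a majority cycle.

No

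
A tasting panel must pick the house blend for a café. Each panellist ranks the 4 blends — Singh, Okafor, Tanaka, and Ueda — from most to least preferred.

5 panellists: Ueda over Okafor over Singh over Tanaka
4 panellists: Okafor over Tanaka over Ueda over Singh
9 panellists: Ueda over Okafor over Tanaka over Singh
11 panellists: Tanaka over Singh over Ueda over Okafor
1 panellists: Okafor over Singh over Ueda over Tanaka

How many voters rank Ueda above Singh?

18

Ballots ranking Ueda above Singh: 5+4+9 = 18.
Ballots ranking Singh above Ueda: 11+1 = 12.
So 18 of 30 voters prefer Ueda to Singh.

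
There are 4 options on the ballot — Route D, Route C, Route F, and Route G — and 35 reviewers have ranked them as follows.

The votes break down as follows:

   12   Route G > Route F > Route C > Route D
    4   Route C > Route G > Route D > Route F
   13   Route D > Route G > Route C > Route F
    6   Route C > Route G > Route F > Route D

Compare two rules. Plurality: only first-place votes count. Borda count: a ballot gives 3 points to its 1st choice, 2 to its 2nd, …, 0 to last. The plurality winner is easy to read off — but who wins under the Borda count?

Route G

Plurality first-place counts: Route D 13, Route C 10, Route F 0, Route G 12 → Route D.
Borda totals: Route D 43, Route C 55, Route F 30, Route G 82 → Route G.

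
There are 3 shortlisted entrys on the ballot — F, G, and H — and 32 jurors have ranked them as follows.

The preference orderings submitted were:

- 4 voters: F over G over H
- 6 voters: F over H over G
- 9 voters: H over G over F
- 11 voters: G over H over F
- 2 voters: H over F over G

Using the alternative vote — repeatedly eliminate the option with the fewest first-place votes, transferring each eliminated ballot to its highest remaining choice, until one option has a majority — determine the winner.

H

Round 1: G 11, H 11, F 10. F has the fewest and is eliminated.
Round 2: H 17, G 15. H has a majority.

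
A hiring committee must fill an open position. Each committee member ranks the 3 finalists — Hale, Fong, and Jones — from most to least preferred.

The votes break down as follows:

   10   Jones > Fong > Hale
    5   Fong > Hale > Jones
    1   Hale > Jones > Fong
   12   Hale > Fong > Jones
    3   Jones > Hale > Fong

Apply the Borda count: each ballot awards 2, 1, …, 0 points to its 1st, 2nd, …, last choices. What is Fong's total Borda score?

Borda scores:
  Hale: 10·0 + 5·1 + 2 + 12·2 + 3·1 = 34
  Fong: 10·1 + 5·2 + 0 + 12·1 + 3·0 = 32
  Jones: 10·2 + 5·0 + 1 + 12·0 + 3·2 = 27

32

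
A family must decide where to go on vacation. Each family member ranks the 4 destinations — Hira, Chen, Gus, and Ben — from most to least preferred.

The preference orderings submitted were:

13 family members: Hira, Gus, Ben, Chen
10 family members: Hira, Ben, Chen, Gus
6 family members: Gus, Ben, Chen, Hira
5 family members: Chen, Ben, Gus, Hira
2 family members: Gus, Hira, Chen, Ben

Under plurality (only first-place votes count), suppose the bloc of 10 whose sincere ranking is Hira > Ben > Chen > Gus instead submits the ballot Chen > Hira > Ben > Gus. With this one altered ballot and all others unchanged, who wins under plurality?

Chen

First-place totals with the altered ballot: Hira 13, Chen 15, Gus 8, Ben 0.
The switch changes the winner from Hira to Chen.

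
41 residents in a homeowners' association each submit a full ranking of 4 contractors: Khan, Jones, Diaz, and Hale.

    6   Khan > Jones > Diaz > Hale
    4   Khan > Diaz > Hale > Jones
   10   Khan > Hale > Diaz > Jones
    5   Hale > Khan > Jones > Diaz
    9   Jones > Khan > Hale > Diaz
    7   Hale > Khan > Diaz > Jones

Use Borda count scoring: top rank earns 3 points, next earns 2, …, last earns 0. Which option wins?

Khan

Borda scores:
  Khan: 6·3 + 4·3 + 10·3 + 5·2 + 9·2 + 7·2 = 102
  Jones: 6·2 + 4·0 + 10·0 + 5·1 + 9·3 + 7·0 = 44
  Diaz: 6·1 + 4·2 + 10·1 + 5·0 + 9·0 + 7·1 = 31
  Hale: 6·0 + 4·1 + 10·2 + 5·3 + 9·1 + 7·3 = 69
Khan has the highest total.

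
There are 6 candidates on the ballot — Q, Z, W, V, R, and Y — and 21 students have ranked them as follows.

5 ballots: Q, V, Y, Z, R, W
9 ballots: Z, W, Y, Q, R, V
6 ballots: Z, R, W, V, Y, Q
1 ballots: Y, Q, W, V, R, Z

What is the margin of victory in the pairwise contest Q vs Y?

11

Ballots ranking Q above Y: 5.
Ballots ranking Y above Q: 9+6+1 = 16.
Y wins 16–5, a margin of 11.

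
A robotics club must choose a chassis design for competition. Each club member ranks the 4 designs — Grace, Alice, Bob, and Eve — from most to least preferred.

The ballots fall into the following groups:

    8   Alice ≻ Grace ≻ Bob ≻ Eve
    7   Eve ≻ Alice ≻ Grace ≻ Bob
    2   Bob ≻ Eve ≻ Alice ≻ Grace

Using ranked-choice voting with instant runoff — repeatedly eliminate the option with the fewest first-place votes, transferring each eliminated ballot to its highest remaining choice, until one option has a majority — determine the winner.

Round 1: Alice 8, Eve 7, Bob 2, Grace 0. Grace has the fewest and is eliminated.
Round 2: Alice 8, Eve 7, Bob 2. Bob has the fewest and is eliminated.
Round 3: Eve 9, Alice 8. Eve has a majority.

Eve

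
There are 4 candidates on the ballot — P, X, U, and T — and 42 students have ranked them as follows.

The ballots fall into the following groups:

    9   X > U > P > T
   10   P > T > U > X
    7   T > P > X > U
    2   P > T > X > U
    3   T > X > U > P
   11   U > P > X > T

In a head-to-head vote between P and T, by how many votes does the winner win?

Ballots ranking P above T: 9+10+2+11 = 32.
Ballots ranking T above P: 7+3 = 10.
P wins 32–10, a margin of 22.

22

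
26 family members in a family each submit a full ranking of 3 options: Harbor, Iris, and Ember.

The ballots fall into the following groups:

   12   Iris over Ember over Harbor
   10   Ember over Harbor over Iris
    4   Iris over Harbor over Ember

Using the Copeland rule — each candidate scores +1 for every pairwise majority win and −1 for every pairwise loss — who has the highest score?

Pairwise results:
  Harbor vs Iris: Iris wins 16–10.
  Harbor vs Ember: Ember wins 22–4.
  Iris vs Ember: Iris wins 16–10.
Copeland scores (wins − losses):
  Harbor: 0 − 2 = -2
  Iris: 2 − 0 = 2
  Ember: 1 − 1 = 0
Iris has the best Copeland score.

Iris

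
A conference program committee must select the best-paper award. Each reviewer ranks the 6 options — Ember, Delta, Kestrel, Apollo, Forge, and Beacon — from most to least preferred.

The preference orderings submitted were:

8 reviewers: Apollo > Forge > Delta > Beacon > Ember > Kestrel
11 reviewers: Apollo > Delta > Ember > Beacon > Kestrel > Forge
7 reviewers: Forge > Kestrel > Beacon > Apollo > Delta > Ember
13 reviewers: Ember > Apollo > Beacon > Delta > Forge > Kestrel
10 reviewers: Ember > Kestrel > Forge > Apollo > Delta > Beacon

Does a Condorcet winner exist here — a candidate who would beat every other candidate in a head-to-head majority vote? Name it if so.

Head-to-head results (49 voters total):
Ember vs Delta: Delta wins 26–23.
Ember vs Kestrel: Ember wins 42–7.
Ember vs Apollo: Apollo wins 26–23.
Ember vs Forge: Ember wins 34–15.
Ember vs Beacon: Ember wins 34–15.
Delta vs Kestrel: Delta wins 32–17.
Delta vs Apollo: Apollo wins 49–0.
Delta vs Forge: Forge wins 25–24.
Delta vs Beacon: Delta wins 29–20.
Kestrel vs Apollo: Apollo wins 32–17.
Kestrel vs Forge: Forge wins 28–21.
Kestrel vs Beacon: Beacon wins 32–17.
Apollo vs Forge: Apollo wins 32–17.
Apollo vs Beacon: Apollo wins 42–7.
Forge vs Beacon: Forge wins 25–24.
Apollo beats each rival — Ember (26–23), Delta (49–0), Kestrel (32–17), Forge (32–17), Beacon (42–7) — so Apollo is the Condorcet winner.

Apollo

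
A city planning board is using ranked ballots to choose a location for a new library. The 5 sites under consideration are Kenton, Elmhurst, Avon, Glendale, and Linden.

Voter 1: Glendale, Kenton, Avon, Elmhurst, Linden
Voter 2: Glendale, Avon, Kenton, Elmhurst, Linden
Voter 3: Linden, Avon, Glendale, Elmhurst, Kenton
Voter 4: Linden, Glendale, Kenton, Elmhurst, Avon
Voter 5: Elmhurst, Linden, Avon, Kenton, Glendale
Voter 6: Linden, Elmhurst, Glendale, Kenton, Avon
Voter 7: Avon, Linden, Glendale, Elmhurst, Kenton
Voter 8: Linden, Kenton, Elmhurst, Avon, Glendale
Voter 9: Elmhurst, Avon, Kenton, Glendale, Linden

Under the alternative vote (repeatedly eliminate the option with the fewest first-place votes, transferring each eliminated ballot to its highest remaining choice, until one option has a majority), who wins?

Round 1: Linden 4, Elmhurst 2, Glendale 2, Avon 1, Kenton 0. Kenton has the fewest and is eliminated.
Round 2: Linden 4, Elmhurst 2, Glendale 2, Avon 1. Avon has the fewest and is eliminated.
Round 3: Linden 5, Elmhurst 2, Glendale 2. Linden has a majority.

Linden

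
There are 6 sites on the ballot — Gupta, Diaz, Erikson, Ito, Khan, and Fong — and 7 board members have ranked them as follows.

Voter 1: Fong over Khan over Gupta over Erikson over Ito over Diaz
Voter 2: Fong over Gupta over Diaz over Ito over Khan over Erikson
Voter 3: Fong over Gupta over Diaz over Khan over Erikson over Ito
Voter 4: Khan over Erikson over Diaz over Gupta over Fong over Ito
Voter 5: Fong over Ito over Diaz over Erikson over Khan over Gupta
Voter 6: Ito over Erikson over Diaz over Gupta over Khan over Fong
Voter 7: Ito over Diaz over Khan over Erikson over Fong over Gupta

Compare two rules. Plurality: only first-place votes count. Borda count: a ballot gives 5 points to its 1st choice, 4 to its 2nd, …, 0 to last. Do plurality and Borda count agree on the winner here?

Plurality first-place counts: Gupta 0, Diaz 0, Erikson 0, Ito 2, Khan 1, Fong 4 → Fong.
Borda totals: Gupta 15, Diaz 19, Erikson 15, Ito 17, Khan 17, Fong 22 → Fong.
The two rules agree on Fong.

Yes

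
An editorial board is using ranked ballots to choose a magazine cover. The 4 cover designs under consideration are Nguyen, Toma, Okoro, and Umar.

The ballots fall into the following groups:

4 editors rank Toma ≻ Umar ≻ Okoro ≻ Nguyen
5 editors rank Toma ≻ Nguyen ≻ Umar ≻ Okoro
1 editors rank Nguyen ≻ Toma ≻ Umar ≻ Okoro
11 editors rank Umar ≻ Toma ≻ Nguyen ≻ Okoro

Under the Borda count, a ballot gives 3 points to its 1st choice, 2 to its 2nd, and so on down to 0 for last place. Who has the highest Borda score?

Borda scores:
  Nguyen: 4·0 + 5·2 + 3 + 11·1 = 24
  Toma: 4·3 + 5·3 + 2 + 11·2 = 51
  Okoro: 4·1 + 5·0 + 0 + 11·0 = 4
  Umar: 4·2 + 5·1 + 1 + 11·3 = 47
Toma has the highest total.

Toma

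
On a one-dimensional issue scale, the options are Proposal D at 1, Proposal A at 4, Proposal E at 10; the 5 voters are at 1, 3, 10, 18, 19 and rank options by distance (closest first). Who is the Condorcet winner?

Proposal E

With single-peaked preferences on a line, the Condorcet winner is the candidate closest to the median voter.
The median voter (position 10) is closest to Proposal E at 10.
Check: Proposal E vs Proposal D — voters closer to Proposal E: 3 of 5.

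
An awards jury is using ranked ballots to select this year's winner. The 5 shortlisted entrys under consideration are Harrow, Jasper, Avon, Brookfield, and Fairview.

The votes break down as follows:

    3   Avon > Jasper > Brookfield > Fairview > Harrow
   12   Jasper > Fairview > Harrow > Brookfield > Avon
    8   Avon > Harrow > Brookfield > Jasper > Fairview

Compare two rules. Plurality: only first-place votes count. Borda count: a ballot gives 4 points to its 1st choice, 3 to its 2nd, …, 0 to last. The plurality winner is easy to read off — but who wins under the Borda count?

Jasper

Plurality first-place counts: Harrow 0, Jasper 12, Avon 11, Brookfield 0, Fairview 0 → Jasper.
Borda totals: Harrow 48, Jasper 65, Avon 44, Brookfield 34, Fairview 39 → Jasper.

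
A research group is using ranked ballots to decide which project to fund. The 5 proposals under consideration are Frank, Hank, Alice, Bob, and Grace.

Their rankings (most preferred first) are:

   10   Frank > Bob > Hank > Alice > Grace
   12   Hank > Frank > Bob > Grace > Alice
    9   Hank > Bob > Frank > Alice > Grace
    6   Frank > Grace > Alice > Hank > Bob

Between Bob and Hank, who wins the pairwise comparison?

Ballots ranking Bob above Hank: 10.
Ballots ranking Hank above Bob: 12+9+6 = 27.
Hank wins the head-to-head, 27–10.

Hank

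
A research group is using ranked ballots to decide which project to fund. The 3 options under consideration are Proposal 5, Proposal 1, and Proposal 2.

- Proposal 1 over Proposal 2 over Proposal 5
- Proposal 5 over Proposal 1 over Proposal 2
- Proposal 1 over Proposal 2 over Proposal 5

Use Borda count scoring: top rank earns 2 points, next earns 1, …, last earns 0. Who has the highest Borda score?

Proposal 1

Borda scores:
  Proposal 5: 0 + 2 + 0 = 2
  Proposal 1: 2 + 1 + 2 = 5
  Proposal 2: 1 + 0 + 1 = 2
Proposal 1 has the highest total.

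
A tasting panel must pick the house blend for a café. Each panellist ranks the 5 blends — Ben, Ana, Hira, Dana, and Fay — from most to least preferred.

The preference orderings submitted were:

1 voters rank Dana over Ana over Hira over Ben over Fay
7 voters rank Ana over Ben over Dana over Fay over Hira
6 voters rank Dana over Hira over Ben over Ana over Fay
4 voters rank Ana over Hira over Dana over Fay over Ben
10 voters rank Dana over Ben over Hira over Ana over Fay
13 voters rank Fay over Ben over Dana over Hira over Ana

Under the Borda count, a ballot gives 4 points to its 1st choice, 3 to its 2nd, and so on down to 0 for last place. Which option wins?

Borda scores:
  Ben: 1 + 7·3 + 6·2 + 4·0 + 10·3 + 13·3 = 103
  Ana: 3 + 7·4 + 6·1 + 4·4 + 10·1 + 13·0 = 63
  Hira: 2 + 7·0 + 6·3 + 4·3 + 10·2 + 13·1 = 65
  Dana: 4 + 7·2 + 6·4 + 4·2 + 10·4 + 13·2 = 116
  Fay: 0 + 7·1 + 6·0 + 4·1 + 10·0 + 13·4 = 63
Dana has the highest total.

Dana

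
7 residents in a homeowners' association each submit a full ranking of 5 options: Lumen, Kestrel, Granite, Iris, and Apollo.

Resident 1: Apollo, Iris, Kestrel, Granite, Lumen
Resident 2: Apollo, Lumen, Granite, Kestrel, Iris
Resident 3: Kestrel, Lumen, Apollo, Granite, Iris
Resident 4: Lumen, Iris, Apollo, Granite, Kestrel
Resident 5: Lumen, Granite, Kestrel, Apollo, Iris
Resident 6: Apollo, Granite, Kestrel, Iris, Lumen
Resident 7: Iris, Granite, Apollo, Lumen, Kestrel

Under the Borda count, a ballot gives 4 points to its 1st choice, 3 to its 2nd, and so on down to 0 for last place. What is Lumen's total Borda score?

Borda scores:
  Lumen: 0 + 3 + 3 + 4 + 4 + 0 + 1 = 15
  Kestrel: 2 + 1 + 4 + 0 + 2 + 2 + 0 = 11
  Granite: 1 + 2 + 1 + 1 + 3 + 3 + 3 = 14
  Iris: 3 + 0 + 0 + 3 + 0 + 1 + 4 = 11
  Apollo: 4 + 4 + 2 + 2 + 1 + 4 + 2 = 19

15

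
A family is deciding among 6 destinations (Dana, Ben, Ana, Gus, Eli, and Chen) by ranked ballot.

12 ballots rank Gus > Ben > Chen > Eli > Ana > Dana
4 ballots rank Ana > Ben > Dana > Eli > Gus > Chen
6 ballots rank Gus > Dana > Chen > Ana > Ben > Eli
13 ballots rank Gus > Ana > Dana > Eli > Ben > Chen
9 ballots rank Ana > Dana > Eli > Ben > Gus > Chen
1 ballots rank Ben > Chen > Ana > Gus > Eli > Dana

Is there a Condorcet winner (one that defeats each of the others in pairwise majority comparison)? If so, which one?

Head-to-head results (45 voters total):
Dana vs Ben: Dana wins 28–17.
Dana vs Ana: Ana wins 39–6.
Dana vs Gus: Gus wins 32–13.
Dana vs Eli: Dana wins 32–13.
Dana vs Chen: Dana wins 32–13.
Ben vs Ana: Ana wins 32–13.
Ben vs Gus: Gus wins 31–14.
Ben vs Eli: Ben wins 23–22.
Ben vs Chen: Ben wins 39–6.
Ana vs Gus: Gus wins 31–14.
Ana vs Eli: Ana wins 33–12.
Ana vs Chen: Ana wins 26–19.
Gus vs Eli: Gus wins 32–13.
Gus vs Chen: Gus wins 44–1.
Eli vs Chen: Eli wins 26–19.
Gus beats each rival — Dana (32–13), Ben (31–14), Ana (31–14), Eli (32–13), Chen (44–1) — so Gus is the Condorcet winner.

Gus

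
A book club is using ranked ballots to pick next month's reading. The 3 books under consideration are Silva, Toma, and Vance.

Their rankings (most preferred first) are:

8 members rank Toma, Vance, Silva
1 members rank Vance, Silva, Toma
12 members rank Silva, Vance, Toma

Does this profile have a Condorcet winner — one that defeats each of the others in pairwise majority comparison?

Head-to-head results (21 voters total):
Silva vs Toma: Silva wins 13–8.
Silva vs Vance: Silva wins 12–9.
Toma vs Vance: Vance wins 13–8.
Silva beats each rival — Toma (13–8), Vance (12–9) — so Silva is the Condorcet winner.

Yes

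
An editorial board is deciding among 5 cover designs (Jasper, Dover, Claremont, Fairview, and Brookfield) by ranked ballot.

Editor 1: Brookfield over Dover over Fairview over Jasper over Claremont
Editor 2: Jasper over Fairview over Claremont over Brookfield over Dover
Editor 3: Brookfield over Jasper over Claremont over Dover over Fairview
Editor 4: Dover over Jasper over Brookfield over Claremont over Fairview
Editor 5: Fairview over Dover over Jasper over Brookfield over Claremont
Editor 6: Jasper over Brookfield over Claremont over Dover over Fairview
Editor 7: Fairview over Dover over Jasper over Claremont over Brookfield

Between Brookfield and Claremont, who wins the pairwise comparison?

Ballots ranking Brookfield above Claremont: 5.
Ballots ranking Claremont above Brookfield: 2.
Brookfield wins the head-to-head, 5–2.

Brookfield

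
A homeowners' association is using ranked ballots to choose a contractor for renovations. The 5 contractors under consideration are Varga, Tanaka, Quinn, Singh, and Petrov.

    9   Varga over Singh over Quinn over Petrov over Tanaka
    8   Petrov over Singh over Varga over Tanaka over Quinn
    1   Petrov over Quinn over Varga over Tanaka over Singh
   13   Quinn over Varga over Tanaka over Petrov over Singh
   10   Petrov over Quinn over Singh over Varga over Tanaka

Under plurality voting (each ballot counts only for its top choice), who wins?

First-place vote totals:
  Varga: 9
  Tanaka: 0
  Quinn: 13
  Singh: 0
  Petrov: 19
Petrov has the most first-place votes.

Petrov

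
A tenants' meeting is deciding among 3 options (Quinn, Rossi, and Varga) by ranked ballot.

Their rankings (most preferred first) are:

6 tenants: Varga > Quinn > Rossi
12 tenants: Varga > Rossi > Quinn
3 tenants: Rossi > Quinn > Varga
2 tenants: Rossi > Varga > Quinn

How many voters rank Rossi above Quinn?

17

Ballots ranking Rossi above Quinn: 12+3+2 = 17.
Ballots ranking Quinn above Rossi: 6.
So 17 of 23 voters prefer Rossi to Quinn.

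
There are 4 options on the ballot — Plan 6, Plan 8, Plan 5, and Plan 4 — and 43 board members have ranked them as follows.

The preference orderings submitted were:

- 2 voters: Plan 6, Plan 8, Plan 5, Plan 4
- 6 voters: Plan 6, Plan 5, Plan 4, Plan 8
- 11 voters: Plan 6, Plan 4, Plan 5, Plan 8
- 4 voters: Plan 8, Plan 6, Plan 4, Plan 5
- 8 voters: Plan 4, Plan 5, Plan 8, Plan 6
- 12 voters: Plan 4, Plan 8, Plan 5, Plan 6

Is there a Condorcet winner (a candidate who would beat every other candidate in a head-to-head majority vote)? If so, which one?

There is no Condorcet winner

Head-to-head results (43 voters total):
Plan 6 vs Plan 8: Plan 8 wins 24–19.
Plan 6 vs Plan 5: Plan 6 wins 23–20.
Plan 6 vs Plan 4: Plan 6 wins 23–20.
Plan 8 vs Plan 5: Plan 5 wins 25–18.
Plan 8 vs Plan 4: Plan 4 wins 37–6.
Plan 5 vs Plan 4: Plan 4 wins 35–8.
No candidate beats all others: Plan 6 beats Plan 5 beats Plan 8 beats Plan 6, a majority cycle.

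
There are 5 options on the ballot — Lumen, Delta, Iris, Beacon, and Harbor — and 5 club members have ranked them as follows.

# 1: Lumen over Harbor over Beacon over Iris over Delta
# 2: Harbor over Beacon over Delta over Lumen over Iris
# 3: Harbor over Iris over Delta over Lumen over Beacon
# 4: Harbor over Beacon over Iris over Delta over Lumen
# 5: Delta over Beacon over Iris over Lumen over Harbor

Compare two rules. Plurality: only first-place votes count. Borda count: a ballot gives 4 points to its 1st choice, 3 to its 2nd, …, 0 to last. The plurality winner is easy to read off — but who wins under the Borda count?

Harbor

Plurality first-place counts: Lumen 1, Delta 1, Iris 0, Beacon 0, Harbor 3 → Harbor.
Borda totals: Lumen 7, Delta 9, Iris 8, Beacon 11, Harbor 15 → Harbor.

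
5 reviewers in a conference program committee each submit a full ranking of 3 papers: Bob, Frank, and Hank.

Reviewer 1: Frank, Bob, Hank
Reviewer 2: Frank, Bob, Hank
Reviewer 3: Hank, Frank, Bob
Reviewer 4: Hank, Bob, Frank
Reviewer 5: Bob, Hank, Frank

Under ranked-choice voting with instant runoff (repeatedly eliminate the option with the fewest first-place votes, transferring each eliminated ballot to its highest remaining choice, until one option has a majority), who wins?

Round 1: Frank 2, Hank 2, Bob 1. Bob has the fewest and is eliminated.
Round 2: Hank 3, Frank 2. Hank has a majority.

Hank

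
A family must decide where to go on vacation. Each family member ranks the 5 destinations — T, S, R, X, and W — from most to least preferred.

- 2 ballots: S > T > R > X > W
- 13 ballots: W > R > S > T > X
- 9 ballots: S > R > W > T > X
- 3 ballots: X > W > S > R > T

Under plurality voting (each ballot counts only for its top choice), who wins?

W

First-place vote totals:
  T: 0
  S: 11
  R: 0
  X: 3
  W: 13
W has the most first-place votes.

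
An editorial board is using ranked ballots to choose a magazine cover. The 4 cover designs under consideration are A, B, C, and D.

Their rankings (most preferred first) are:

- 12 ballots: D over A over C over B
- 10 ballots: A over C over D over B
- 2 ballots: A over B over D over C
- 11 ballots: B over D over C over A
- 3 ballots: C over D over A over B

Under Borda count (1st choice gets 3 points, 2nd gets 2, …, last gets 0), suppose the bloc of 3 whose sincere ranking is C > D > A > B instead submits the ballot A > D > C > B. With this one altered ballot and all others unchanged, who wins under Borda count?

Borda totals with the altered ballot: A 69, B 37, C 46, D 76.
The winner is unchanged: still D.

D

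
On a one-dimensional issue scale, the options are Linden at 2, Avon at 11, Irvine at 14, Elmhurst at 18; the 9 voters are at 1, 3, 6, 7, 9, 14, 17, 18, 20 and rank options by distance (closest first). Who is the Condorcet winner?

With single-peaked preferences on a line, the Condorcet winner is the candidate closest to the median voter.
The median voter (position 9) is closest to Avon at 11.
Check: Avon vs Linden — voters closer to Avon: 6 of 9.

Avon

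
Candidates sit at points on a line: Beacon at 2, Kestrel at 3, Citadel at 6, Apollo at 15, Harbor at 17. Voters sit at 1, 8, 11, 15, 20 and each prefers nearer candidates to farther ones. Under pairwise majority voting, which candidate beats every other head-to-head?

Apollo

With single-peaked preferences on a line, the Condorcet winner is the candidate closest to the median voter.
The median voter (position 11) is closest to Apollo at 15.
Check: Apollo vs Harbor — voters closer to Apollo: 4 of 5.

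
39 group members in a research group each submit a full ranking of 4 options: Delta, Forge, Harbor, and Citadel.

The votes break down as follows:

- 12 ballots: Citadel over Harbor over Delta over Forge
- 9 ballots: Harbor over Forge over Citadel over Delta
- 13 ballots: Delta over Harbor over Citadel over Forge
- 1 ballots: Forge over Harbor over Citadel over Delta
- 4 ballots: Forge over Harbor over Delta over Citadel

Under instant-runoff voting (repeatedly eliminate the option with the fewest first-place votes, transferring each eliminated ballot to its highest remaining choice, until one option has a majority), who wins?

Harbor

Round 1: Delta 13, Citadel 12, Harbor 9, Forge 5. Forge has the fewest and is eliminated.
Round 2: Harbor 14, Delta 13, Citadel 12. Citadel has the fewest and is eliminated.
Round 3: Harbor 26, Delta 13. Harbor has a majority.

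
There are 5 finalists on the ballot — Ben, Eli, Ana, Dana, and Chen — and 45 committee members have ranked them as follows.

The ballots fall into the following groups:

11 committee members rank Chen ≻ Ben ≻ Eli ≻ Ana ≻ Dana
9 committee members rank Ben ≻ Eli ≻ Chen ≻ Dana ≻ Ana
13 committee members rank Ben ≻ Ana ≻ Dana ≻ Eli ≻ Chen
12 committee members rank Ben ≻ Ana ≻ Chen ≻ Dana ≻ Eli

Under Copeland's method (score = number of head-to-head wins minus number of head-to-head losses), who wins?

Pairwise results:
  Ben vs Eli: Ben wins 45–0.
  Ben vs Ana: Ben wins 45–0.
  Ben vs Dana: Ben wins 45–0.
  Ben vs Chen: Ben wins 34–11.
  Eli vs Ana: Ana wins 25–20.
  Eli vs Dana: Dana wins 25–20.
  Eli vs Chen: Chen wins 23–22.
  Ana vs Dana: Ana wins 36–9.
  Ana vs Chen: Ana wins 25–20.
  Dana vs Chen: Chen wins 32–13.
Copeland scores (wins − losses):
  Ben: 4 − 0 = 4
  Eli: 0 − 4 = -4
  Ana: 3 − 1 = 2
  Dana: 1 − 3 = -2
  Chen: 2 − 2 = 0
Ben has the best Copeland score.

Ben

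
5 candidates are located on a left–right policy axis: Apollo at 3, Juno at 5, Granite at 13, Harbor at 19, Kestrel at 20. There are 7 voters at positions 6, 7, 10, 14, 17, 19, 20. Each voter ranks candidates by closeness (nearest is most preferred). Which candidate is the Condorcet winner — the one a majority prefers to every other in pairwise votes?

Granite

With single-peaked preferences on a line, the Condorcet winner is the candidate closest to the median voter.
The median voter (position 14) is closest to Granite at 13.
Check: Granite vs Kestrel — voters closer to Granite: 4 of 7.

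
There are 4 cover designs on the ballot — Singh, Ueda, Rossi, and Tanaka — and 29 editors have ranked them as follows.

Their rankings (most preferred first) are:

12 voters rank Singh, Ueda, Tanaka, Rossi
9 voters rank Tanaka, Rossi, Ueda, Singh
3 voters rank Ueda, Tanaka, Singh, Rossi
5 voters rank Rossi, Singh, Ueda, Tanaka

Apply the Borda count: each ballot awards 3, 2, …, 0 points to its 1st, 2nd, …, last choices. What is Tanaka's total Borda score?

Borda scores:
  Singh: 12·3 + 9·0 + 3·1 + 5·2 = 49
  Ueda: 12·2 + 9·1 + 3·3 + 5·1 = 47
  Rossi: 12·0 + 9·2 + 3·0 + 5·3 = 33
  Tanaka: 12·1 + 9·3 + 3·2 + 5·0 = 45

45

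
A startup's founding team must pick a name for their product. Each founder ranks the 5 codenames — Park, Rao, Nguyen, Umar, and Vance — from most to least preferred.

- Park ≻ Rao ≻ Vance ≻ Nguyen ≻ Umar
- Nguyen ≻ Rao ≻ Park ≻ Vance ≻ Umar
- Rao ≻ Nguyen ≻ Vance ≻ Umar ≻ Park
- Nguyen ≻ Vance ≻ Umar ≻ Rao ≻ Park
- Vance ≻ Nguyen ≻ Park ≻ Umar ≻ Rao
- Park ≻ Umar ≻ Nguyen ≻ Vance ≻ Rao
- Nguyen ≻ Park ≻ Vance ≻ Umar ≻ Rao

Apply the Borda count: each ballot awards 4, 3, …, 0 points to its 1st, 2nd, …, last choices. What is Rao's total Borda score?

11

Borda scores:
  Park: 4 + 2 + 0 + 0 + 2 + 4 + 3 = 15
  Rao: 3 + 3 + 4 + 1 + 0 + 0 + 0 = 11
  Nguyen: 1 + 4 + 3 + 4 + 3 + 2 + 4 = 21
  Umar: 0 + 0 + 1 + 2 + 1 + 3 + 1 = 8
  Vance: 2 + 1 + 2 + 3 + 4 + 1 + 2 = 15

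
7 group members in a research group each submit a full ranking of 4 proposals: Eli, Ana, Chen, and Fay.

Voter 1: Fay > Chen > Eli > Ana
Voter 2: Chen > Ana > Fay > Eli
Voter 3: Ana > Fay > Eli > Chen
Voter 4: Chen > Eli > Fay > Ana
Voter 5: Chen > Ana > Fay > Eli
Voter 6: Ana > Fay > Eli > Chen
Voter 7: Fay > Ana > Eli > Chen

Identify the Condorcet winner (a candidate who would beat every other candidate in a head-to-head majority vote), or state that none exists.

Head-to-head results (7 voters total):
Eli vs Ana: Ana wins 5–2.
Eli vs Chen: Chen wins 4–3.
Eli vs Fay: Fay wins 6–1.
Ana vs Chen: Chen wins 4–3.
Ana vs Fay: Ana wins 4–3.
Chen vs Fay: Fay wins 4–3.
No candidate beats all others: Ana beats Fay beats Chen beats Ana, a majority cycle.

No Condorcet winner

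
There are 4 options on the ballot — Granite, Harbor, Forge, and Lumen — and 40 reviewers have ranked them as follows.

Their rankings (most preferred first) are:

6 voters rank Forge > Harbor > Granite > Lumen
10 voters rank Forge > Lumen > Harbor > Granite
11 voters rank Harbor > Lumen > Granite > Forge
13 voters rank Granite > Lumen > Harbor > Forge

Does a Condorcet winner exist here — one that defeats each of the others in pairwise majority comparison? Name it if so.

Head-to-head results (40 voters total):
Granite vs Harbor: Harbor wins 27–13.
Granite vs Forge: Granite wins 24–16.
Granite vs Lumen: Lumen wins 21–19.
Harbor vs Forge: Harbor wins 24–16.
Harbor vs Lumen: Lumen wins 23–17.
Forge vs Lumen: Lumen wins 24–16.
Lumen beats each rival — Granite (21–19), Harbor (23–17), Forge (24–16) — so Lumen is the Condorcet winner.

Lumen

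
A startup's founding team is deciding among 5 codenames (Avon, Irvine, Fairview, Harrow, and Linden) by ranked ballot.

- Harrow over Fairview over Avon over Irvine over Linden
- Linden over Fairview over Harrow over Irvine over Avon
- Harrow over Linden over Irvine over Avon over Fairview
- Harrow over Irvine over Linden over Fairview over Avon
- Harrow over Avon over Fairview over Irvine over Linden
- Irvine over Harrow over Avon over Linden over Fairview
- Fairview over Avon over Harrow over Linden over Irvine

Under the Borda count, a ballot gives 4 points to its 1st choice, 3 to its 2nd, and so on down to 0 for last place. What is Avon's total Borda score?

11

Borda scores:
  Avon: 2 + 0 + 1 + 0 + 3 + 2 + 3 = 11
  Irvine: 1 + 1 + 2 + 3 + 1 + 4 + 0 = 12
  Fairview: 3 + 3 + 0 + 1 + 2 + 0 + 4 = 13
  Harrow: 4 + 2 + 4 + 4 + 4 + 3 + 2 = 23
  Linden: 0 + 4 + 3 + 2 + 0 + 1 + 1 = 11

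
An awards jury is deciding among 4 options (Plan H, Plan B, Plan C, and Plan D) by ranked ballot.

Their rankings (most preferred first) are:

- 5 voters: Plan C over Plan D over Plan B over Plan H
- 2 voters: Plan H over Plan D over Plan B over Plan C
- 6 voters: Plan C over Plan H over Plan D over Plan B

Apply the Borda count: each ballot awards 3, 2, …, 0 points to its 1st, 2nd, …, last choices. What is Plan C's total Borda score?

33

Borda scores:
  Plan H: 5·0 + 2·3 + 6·2 = 18
  Plan B: 5·1 + 2·1 + 6·0 = 7
  Plan C: 5·3 + 2·0 + 6·3 = 33
  Plan D: 5·2 + 2·2 + 6·1 = 20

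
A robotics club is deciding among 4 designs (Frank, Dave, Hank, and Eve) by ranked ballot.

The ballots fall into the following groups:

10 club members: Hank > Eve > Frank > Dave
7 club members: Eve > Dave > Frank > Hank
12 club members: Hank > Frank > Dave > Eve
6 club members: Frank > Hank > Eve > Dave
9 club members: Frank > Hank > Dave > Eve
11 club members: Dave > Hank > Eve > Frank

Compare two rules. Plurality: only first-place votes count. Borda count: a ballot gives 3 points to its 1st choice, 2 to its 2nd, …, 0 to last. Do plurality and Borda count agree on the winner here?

Yes

Plurality first-place counts: Frank 15, Dave 11, Hank 22, Eve 7 → Hank.
Borda totals: Frank 86, Dave 68, Hank 118, Eve 58 → Hank.
The two rules agree on Hank.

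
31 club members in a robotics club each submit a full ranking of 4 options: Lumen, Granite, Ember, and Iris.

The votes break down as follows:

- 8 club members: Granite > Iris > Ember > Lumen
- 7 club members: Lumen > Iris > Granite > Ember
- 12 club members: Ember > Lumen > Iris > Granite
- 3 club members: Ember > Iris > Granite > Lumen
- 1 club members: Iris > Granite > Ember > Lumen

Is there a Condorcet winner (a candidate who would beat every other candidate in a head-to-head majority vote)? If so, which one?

Head-to-head results (31 voters total):
Lumen vs Granite: Lumen wins 19–12.
Lumen vs Ember: Ember wins 24–7.
Lumen vs Iris: Lumen wins 19–12.
Granite vs Ember: Granite wins 16–15.
Granite vs Iris: Iris wins 23–8.
Ember vs Iris: Iris wins 16–15.
No candidate beats all others: Lumen beats Granite beats Ember beats Lumen, a majority cycle.

None — there is no Condorcet winner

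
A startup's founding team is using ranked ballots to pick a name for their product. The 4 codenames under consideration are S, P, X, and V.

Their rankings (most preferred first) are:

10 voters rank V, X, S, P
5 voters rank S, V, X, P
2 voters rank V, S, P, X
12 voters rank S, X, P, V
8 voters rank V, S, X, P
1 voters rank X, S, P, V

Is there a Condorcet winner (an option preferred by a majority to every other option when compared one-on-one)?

Yes

Head-to-head results (38 voters total):
S vs P: S wins 38–0.
S vs X: S wins 27–11.
S vs V: V wins 20–18.
P vs X: X wins 36–2.
P vs V: V wins 25–13.
X vs V: V wins 25–13.
V beats each rival — S (20–18), P (25–13), X (25–13) — so V is the Condorcet winner.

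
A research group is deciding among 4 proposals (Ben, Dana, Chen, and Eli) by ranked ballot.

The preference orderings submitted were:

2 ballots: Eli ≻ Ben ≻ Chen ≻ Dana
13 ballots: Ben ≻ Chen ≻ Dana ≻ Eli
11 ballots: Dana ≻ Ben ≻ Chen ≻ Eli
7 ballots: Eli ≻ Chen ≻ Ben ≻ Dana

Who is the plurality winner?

First-place vote totals:
  Ben: 13
  Dana: 11
  Chen: 0
  Eli: 9
Ben has the most first-place votes.

Ben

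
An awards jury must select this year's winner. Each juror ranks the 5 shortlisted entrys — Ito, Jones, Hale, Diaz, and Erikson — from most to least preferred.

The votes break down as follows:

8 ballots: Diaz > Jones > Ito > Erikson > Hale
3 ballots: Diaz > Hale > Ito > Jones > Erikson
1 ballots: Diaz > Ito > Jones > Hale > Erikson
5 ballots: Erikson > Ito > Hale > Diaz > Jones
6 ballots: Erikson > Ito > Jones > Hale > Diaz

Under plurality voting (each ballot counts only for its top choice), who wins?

Diaz

First-place vote totals:
  Ito: 0
  Jones: 0
  Hale: 0
  Diaz: 12
  Erikson: 11
Diaz has the most first-place votes.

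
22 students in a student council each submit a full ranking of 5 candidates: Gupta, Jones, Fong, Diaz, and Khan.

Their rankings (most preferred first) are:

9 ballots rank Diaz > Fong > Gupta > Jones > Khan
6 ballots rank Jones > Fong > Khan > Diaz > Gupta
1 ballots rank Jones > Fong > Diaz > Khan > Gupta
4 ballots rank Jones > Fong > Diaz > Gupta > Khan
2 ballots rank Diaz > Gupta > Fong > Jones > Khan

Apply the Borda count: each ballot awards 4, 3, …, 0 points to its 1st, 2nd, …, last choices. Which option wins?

Borda scores:
  Gupta: 9·2 + 6·0 + 0 + 4·1 + 2·3 = 28
  Jones: 9·1 + 6·4 + 4 + 4·4 + 2·1 = 55
  Fong: 9·3 + 6·3 + 3 + 4·3 + 2·2 = 64
  Diaz: 9·4 + 6·1 + 2 + 4·2 + 2·4 = 60
  Khan: 9·0 + 6·2 + 1 + 4·0 + 2·0 = 13
Fong has the highest total.

Fong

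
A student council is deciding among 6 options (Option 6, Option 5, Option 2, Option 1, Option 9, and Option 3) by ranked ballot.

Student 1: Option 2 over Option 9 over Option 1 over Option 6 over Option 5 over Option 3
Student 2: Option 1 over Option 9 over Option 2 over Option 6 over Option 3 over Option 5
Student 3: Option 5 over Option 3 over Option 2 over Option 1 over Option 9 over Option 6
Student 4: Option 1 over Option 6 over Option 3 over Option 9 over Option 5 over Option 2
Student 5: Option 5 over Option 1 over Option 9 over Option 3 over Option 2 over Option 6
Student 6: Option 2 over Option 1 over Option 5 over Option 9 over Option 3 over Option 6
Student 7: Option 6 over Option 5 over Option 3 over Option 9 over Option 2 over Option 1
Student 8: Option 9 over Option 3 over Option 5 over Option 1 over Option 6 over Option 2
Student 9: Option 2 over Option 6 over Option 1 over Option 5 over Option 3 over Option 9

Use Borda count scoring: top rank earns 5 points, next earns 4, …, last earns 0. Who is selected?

Borda scores:
  Option 6: 2 + 2 + 0 + 4 + 0 + 0 + 5 + 1 + 4 = 18
  Option 5: 1 + 0 + 5 + 1 + 5 + 3 + 4 + 3 + 2 = 24
  Option 2: 5 + 3 + 3 + 0 + 1 + 5 + 1 + 0 + 5 = 23
  Option 1: 3 + 5 + 2 + 5 + 4 + 4 + 0 + 2 + 3 = 28
  Option 9: 4 + 4 + 1 + 2 + 3 + 2 + 2 + 5 + 0 = 23
  Option 3: 0 + 1 + 4 + 3 + 2 + 1 + 3 + 4 + 1 = 19
Option 1 has the highest total.

Option 1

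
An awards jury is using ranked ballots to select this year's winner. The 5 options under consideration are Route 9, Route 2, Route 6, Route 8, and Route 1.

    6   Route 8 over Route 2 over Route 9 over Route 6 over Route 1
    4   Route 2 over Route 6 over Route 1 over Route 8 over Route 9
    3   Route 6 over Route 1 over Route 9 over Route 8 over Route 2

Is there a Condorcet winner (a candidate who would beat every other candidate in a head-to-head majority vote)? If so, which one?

None — there is no Condorcet winner

Head-to-head results (13 voters total):
Route 9 vs Route 2: Route 2 wins 10–3.
Route 9 vs Route 6: Route 6 wins 7–6.
Route 9 vs Route 8: Route 8 wins 10–3.
Route 9 vs Route 1: Route 1 wins 7–6.
Route 2 vs Route 6: Route 2 wins 10–3.
Route 2 vs Route 8: Route 8 wins 9–4.
Route 2 vs Route 1: Route 2 wins 10–3.
Route 6 vs Route 8: Route 6 wins 7–6.
Route 6 vs Route 1: Route 6 wins 13–0.
Route 8 vs Route 1: Route 1 wins 7–6.
No candidate beats all others: Route 2 beats Route 6 beats Route 8 beats Route 2, a majority cycle.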